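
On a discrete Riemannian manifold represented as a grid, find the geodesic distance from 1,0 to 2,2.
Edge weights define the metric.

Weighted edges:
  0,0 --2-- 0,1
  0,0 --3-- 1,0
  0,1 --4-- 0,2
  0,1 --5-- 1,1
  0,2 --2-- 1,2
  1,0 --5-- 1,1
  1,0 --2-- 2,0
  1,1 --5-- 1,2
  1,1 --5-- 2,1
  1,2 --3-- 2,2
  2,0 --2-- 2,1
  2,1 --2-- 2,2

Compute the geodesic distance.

Shortest path: 1,0 → 2,0 → 2,1 → 2,2, total weight = 6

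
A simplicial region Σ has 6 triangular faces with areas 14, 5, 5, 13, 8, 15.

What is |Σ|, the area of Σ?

14 + 5 + 5 + 13 + 8 + 15 = 60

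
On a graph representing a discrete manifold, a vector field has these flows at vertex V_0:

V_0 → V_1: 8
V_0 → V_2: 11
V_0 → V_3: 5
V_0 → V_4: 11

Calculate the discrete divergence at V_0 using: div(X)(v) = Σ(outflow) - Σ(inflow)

Divergence = sum of outgoing flows = 8 + 11 + 5 + 11 = 35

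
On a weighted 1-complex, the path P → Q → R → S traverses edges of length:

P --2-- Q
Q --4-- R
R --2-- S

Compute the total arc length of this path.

Arc length = 2 + 4 + 2 = 8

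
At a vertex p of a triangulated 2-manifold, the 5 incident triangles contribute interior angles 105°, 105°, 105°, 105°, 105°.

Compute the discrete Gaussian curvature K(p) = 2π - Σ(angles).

Sum of angles = 525°. K = 360° - 525° = -165°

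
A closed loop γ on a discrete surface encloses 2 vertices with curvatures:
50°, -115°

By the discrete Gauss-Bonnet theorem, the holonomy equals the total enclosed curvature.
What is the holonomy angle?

Holonomy = total enclosed curvature = 50° + (-115°) = -65°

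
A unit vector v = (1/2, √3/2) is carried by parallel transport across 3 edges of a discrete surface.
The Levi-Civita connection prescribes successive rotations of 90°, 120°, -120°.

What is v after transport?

Total rotation: 90° + 120° + (-120°) = 90°. Final vector: (-0.8660, 0.5000)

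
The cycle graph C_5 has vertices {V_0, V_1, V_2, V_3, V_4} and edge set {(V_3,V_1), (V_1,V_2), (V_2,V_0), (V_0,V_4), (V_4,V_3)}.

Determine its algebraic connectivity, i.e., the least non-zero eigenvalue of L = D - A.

The cycle graph C_n has Laplacian eigenvalues λ_k = 2 − 2cos(2πk/n), k = 0, 1, …, n−1. Here n = 5:
k=0: 2 − 2cos(0) = 0.0; k=1: 2 − 2cos(2π/5) = 1.382; k=2: 2 − 2cos(4π/5) = 3.618; k=3: 2 − 2cos(6π/5) = 3.618; k=4: 2 − 2cos(8π/5) = 1.382.
Laplacian eigenvalues: [0.0, 1.382, 1.382, 3.618, 3.618]. Algebraic connectivity (smallest non-zero eigenvalue) = 1.382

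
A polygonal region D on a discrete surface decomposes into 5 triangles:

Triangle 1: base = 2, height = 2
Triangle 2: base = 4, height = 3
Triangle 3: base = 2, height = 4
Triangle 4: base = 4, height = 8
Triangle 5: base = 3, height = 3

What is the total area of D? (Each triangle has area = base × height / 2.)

(1/2)×2×2 + (1/2)×4×3 + (1/2)×2×4 + (1/2)×4×8 + (1/2)×3×3 = 32.5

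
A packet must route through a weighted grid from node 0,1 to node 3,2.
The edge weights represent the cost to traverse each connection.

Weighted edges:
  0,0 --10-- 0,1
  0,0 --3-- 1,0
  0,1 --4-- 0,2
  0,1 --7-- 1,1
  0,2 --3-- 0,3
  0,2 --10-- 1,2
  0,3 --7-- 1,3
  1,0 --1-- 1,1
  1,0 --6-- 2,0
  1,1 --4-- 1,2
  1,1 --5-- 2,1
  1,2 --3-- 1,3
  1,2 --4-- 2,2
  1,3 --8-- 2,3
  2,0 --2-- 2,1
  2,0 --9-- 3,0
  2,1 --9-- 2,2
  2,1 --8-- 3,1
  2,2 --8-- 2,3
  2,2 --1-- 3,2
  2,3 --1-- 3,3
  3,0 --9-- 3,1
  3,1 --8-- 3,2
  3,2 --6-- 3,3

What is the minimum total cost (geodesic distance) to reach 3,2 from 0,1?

Shortest path: 0,1 → 1,1 → 1,2 → 2,2 → 3,2, total weight = 16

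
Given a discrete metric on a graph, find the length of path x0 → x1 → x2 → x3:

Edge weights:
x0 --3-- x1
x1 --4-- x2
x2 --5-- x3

Arc length = 3 + 4 + 5 = 12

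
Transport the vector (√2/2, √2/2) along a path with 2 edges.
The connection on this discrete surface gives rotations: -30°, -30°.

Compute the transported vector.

Total rotation: (-30°) + (-30°) = -60°. Final vector: (0.9659, -0.2588)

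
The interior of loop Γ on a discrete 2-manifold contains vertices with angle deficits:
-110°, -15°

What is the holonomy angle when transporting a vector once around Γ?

Holonomy = total enclosed curvature = (-110°) + (-15°) = -125°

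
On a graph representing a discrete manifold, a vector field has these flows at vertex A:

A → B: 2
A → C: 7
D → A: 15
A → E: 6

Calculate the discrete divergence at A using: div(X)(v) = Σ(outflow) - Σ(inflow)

Divergence = sum of outgoing flows = 2 + 7 + (-15) + 6 = 0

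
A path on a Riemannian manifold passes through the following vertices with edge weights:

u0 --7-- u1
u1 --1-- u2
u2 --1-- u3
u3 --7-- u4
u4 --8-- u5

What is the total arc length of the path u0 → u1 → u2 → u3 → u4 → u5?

Arc length = 7 + 1 + 1 + 7 + 8 = 24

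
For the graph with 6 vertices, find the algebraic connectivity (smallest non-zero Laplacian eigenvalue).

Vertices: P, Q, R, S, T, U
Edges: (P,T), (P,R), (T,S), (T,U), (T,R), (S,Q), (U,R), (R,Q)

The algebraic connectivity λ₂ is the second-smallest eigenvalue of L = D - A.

Degrees: deg(P) = 2, deg(Q) = 2, deg(R) = 4, deg(S) = 2, deg(T) = 4, deg(U) = 2.
L = D − A with rows/columns ordered (P, Q, R, S, T, U):
  [ 2,  0, -1,  0, -1,  0]
  [ 0,  2, -1, -1,  0,  0]
  [-1, -1,  4,  0, -1, -1]
  [ 0, -1,  0,  2, -1,  0]
  [-1,  0, -1, -1,  4, -1]
  [ 0,  0, -1,  0, -1,  2]
Characteristic polynomial: det(λI − L) = λ(λ² − 6λ + 6)(λ − 2)(λ² − 8λ + 14).
Roots: λ = 0; (λ² − 6λ + 6) = 0 ⇒ λ = 3 ± √3 ≈ 1.2679, 4.7321; (λ − 2) = 0 ⇒ λ = 2; (λ² − 8λ + 14) = 0 ⇒ λ = 4 ± √2 ≈ 2.5858, 5.4142.
(Check: the roots sum (with multiplicity) to 16, matching trace L = Σdeg = 2·8 = 16.)
Laplacian eigenvalues: [0.0, 1.2679, 2.0, 2.5858, 4.7321, 5.4142]. Algebraic connectivity (smallest non-zero eigenvalue) = 1.2679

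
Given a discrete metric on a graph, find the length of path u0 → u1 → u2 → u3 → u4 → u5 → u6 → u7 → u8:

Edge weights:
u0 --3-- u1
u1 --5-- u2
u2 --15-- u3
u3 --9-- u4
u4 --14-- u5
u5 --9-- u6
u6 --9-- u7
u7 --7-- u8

Arc length = 3 + 5 + 15 + 9 + 14 + 9 + 9 + 7 = 71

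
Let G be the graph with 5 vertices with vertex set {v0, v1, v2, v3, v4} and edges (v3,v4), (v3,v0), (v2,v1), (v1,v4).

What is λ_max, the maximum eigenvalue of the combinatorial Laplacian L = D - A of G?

Degrees: deg(v0) = 1, deg(v1) = 2, deg(v2) = 1, deg(v3) = 2, deg(v4) = 2.
L = D − A with rows/columns ordered (v0, v1, v2, v3, v4):
  [ 1,  0,  0, -1,  0]
  [ 0,  2, -1,  0, -1]
  [ 0, -1,  1,  0,  0]
  [-1,  0,  0,  2, -1]
  [ 0, -1,  0, -1,  2]
Characteristic polynomial: det(λI − L) = λ(λ² − 3λ + 1)(λ² − 5λ + 5).
Roots: λ = 0; (λ² − 3λ + 1) = 0 ⇒ λ = (3 ± √5)/2 ≈ 0.382, 2.618; (λ² − 5λ + 5) = 0 ⇒ λ = (5 ± √5)/2 ≈ 1.382, 3.618.
(Check: the roots sum (with multiplicity) to 8, matching trace L = Σdeg = 2·4 = 8.)
Laplacian eigenvalues: [0.0, 0.382, 1.382, 2.618, 3.618]. Largest eigenvalue (spectral radius) = 3.618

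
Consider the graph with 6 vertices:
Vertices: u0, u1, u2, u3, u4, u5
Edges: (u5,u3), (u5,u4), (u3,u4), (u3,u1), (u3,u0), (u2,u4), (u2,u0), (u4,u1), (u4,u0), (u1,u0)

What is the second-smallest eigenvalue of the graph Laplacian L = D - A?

Degrees: deg(u0) = 4, deg(u1) = 3, deg(u2) = 2, deg(u3) = 4, deg(u4) = 5, deg(u5) = 2.
L = D − A with rows/columns ordered (u0, u1, u2, u3, u4, u5):
  [ 4, -1, -1, -1, -1,  0]
  [-1,  3,  0, -1, -1,  0]
  [-1,  0,  2,  0, -1,  0]
  [-1, -1,  0,  4, -1, -1]
  [-1, -1, -1, -1,  5, -1]
  [ 0,  0,  0, -1, -1,  2]
Characteristic polynomial: det(λI − L) = λ(λ² − 7λ + 9)(λ² − 7λ + 11)(λ − 6).
Roots: λ = 0; (λ² − 7λ + 9) = 0 ⇒ λ = (7 ± √13)/2 ≈ 1.6972, 5.3028; (λ² − 7λ + 11) = 0 ⇒ λ = (7 ± √5)/2 ≈ 2.382, 4.618; (λ − 6) = 0 ⇒ λ = 6.
(Check: the roots sum (with multiplicity) to 20, matching trace L = Σdeg = 2·10 = 20.)
Laplacian eigenvalues: [0.0, 1.6972, 2.382, 4.618, 5.3028, 6.0]. Algebraic connectivity (smallest non-zero eigenvalue) = 1.6972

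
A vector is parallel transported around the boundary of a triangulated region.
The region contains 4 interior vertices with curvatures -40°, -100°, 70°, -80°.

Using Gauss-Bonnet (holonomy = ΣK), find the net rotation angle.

Holonomy = total enclosed curvature = (-40°) + (-100°) + 70° + (-80°) = -150°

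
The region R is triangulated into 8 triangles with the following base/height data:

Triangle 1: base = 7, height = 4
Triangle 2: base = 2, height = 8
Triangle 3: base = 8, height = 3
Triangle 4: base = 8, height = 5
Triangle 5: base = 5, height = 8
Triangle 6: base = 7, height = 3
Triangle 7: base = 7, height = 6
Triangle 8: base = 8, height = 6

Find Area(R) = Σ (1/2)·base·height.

(1/2)×7×4 + (1/2)×2×8 + (1/2)×8×3 + (1/2)×8×5 + (1/2)×5×8 + (1/2)×7×3 + (1/2)×7×6 + (1/2)×8×6 = 129.5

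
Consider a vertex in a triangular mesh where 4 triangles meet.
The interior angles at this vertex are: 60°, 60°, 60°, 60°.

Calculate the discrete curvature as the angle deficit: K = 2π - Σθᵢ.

Sum of angles = 240°. K = 360° - 240° = 120° = 2π/3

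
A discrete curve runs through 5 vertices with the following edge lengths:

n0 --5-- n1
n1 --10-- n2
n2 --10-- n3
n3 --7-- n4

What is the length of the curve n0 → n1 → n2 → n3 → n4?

Arc length = 5 + 10 + 10 + 7 = 32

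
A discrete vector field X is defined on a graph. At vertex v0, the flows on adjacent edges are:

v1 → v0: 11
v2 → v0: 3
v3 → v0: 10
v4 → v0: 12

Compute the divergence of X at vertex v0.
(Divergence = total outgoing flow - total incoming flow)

Divergence = sum of outgoing flows = (-11) + (-3) + (-10) + (-12) = -36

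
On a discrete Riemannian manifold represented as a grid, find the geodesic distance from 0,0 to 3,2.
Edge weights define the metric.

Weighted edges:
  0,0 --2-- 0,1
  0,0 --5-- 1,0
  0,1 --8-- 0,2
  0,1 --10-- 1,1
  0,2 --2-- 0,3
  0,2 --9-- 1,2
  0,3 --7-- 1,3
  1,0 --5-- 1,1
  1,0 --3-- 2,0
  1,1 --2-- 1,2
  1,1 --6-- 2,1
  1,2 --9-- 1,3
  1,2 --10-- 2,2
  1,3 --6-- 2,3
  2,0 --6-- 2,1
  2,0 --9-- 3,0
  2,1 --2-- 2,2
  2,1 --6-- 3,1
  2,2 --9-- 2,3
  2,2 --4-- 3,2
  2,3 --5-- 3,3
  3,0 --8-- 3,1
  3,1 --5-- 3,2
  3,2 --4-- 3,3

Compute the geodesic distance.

Shortest path: 0,0 → 1,0 → 2,0 → 2,1 → 2,2 → 3,2, total weight = 20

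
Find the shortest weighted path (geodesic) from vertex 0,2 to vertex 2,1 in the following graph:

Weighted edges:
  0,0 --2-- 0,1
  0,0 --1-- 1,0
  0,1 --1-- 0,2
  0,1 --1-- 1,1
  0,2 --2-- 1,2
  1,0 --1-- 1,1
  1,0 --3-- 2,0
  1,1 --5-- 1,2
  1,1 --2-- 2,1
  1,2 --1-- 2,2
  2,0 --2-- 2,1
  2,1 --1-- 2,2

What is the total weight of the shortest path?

Shortest path: 0,2 → 0,1 → 1,1 → 2,1, total weight = 4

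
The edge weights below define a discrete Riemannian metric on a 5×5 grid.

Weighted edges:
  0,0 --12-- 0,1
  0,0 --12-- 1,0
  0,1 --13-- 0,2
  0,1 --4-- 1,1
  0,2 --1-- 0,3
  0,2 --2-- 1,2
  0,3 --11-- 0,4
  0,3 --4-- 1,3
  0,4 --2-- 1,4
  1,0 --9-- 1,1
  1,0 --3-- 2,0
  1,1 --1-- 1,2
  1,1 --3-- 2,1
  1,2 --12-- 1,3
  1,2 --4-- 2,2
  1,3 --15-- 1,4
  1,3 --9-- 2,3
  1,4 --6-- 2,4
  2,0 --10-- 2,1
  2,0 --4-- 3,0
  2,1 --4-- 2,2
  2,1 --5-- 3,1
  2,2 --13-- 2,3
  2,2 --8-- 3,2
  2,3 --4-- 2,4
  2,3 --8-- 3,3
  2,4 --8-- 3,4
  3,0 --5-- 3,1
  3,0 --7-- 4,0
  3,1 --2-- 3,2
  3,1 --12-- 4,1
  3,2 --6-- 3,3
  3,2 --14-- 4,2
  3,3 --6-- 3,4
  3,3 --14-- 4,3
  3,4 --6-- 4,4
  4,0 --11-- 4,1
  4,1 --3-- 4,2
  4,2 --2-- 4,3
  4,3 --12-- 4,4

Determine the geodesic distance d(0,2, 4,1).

Shortest path: 0,2 → 1,2 → 1,1 → 2,1 → 3,1 → 4,1, total weight = 23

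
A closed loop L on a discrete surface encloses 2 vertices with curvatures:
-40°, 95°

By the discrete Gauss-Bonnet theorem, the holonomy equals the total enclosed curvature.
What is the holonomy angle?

Holonomy = total enclosed curvature = (-40°) + 95° = 55°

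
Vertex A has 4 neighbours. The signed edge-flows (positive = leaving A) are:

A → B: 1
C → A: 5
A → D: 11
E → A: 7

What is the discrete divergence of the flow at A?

Divergence = sum of outgoing flows = 1 + (-5) + 11 + (-7) = 0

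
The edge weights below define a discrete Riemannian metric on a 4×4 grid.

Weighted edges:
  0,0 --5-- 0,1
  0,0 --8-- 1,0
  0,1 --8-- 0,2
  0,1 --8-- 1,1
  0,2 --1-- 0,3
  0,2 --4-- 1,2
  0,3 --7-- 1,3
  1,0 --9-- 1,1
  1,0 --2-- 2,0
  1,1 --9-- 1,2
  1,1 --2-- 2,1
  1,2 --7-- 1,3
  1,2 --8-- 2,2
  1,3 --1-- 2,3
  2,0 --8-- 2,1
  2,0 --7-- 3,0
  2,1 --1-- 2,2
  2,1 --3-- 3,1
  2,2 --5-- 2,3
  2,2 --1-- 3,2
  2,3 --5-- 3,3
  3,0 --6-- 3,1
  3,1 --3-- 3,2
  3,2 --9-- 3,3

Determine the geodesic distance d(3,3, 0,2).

Shortest path: 3,3 → 2,3 → 1,3 → 0,3 → 0,2, total weight = 14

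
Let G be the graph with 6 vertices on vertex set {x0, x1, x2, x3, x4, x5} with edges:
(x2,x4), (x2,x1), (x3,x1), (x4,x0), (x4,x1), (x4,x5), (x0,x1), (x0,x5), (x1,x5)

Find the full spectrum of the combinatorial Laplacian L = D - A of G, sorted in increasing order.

Degrees: deg(x0) = 3, deg(x1) = 5, deg(x2) = 2, deg(x3) = 1, deg(x4) = 4, deg(x5) = 3.
L = D − A with rows/columns ordered (x0, x1, x2, x3, x4, x5):
  [ 3, -1,  0,  0, -1, -1]
  [-1,  5, -1, -1, -1, -1]
  [ 0, -1,  2,  0, -1,  0]
  [ 0, -1,  0,  1,  0,  0]
  [-1, -1, -1,  0,  4, -1]
  [-1, -1,  0,  0, -1,  3]
Characteristic polynomial: det(λI − L) = λ(λ − 1)(λ − 2)(λ − 4)(λ − 5)(λ − 6).
Roots: λ = 0; (λ − 1) = 0 ⇒ λ = 1; (λ − 2) = 0 ⇒ λ = 2; (λ − 4) = 0 ⇒ λ = 4; (λ − 5) = 0 ⇒ λ = 5; (λ − 6) = 0 ⇒ λ = 6.
(Check: the roots sum (with multiplicity) to 18, matching trace L = Σdeg = 2·9 = 18.)
Laplacian eigenvalues (increasing order): [0.0, 1.0, 2.0, 4.0, 5.0, 6.0]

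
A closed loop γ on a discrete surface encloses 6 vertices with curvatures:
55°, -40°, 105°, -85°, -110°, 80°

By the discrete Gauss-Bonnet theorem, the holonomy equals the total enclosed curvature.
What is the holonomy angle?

Holonomy = total enclosed curvature = 55° + (-40°) + 105° + (-85°) + (-110°) + 80° = 5°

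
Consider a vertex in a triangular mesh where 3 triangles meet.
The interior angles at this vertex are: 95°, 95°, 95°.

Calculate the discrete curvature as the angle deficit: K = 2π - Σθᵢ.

Sum of angles = 285°. K = 360° - 285° = 75°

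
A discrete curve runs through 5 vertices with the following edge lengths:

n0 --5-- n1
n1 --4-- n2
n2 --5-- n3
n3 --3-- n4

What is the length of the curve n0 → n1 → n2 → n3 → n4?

Arc length = 5 + 4 + 5 + 3 = 17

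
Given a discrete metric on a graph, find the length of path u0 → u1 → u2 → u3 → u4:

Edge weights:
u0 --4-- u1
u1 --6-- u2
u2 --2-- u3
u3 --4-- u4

Arc length = 4 + 6 + 2 + 4 = 16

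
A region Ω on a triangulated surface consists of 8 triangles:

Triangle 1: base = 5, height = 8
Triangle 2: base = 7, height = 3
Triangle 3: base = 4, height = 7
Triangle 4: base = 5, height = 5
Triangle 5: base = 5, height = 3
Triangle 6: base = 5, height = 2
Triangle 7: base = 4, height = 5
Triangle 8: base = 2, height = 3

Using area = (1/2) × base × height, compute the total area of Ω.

(1/2)×5×8 + (1/2)×7×3 + (1/2)×4×7 + (1/2)×5×5 + (1/2)×5×3 + (1/2)×5×2 + (1/2)×4×5 + (1/2)×2×3 = 82.5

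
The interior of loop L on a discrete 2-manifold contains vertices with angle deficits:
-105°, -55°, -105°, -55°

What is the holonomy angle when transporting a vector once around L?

Holonomy = total enclosed curvature = (-105°) + (-55°) + (-105°) + (-55°) = -320°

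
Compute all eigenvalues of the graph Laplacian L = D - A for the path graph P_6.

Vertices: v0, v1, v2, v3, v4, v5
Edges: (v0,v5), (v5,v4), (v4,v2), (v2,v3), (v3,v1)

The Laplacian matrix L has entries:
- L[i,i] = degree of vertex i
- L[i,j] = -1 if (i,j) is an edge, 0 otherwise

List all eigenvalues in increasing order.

The path graph P_n has Laplacian eigenvalues λ_k = 2 − 2cos(kπ/n), k = 0, 1, …, n−1. Here n = 6:
k=0: 2 − 2cos(0) = 0.0; k=1: 2 − 2cos(π/6) = 0.2679; k=2: 2 − 2cos(π/3) = 1.0; k=3: 2 − 2cos(π/2) = 2.0; k=4: 2 − 2cos(2π/3) = 3.0; k=5: 2 − 2cos(5π/6) = 3.7321.
Laplacian eigenvalues (increasing order): [0.0, 0.2679, 1.0, 2.0, 3.0, 3.7321]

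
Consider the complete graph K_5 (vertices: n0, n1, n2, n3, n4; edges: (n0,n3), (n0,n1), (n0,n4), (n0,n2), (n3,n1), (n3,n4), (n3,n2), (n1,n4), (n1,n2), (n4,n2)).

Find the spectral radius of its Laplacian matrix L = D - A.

For the complete graph K_n, L = nI − J (J = all-ones matrix). J has eigenvalues n (once, eigenvector 𝟙) and 0 (multiplicity n−1), so L has eigenvalues 0 (once) and n (multiplicity n−1). Here n = 5: eigenvalue 0 once and 5 with multiplicity 4.
Laplacian eigenvalues: [0.0, 5.0, 5.0, 5.0, 5.0]. Largest eigenvalue (spectral radius) = 5.0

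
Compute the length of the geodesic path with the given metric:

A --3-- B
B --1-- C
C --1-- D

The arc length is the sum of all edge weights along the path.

Arc length = 3 + 1 + 1 = 5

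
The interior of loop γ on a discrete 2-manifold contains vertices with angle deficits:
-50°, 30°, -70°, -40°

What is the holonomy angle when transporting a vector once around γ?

Holonomy = total enclosed curvature = (-50°) + 30° + (-70°) + (-40°) = -130°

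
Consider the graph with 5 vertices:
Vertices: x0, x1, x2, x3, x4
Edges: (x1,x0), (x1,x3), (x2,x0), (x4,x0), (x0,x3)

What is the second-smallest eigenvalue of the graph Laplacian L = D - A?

Degrees: deg(x0) = 4, deg(x1) = 2, deg(x2) = 1, deg(x3) = 2, deg(x4) = 1.
L = D − A with rows/columns ordered (x0, x1, x2, x3, x4):
  [ 4, -1, -1, -1, -1]
  [-1,  2,  0, -1,  0]
  [-1,  0,  1,  0,  0]
  [-1, -1,  0,  2,  0]
  [-1,  0,  0,  0,  1]
Characteristic polynomial: det(λI − L) = λ(λ − 1)²(λ − 3)(λ − 5).
Roots: λ = 0; (λ − 1) = 0 ⇒ λ = 1 (multiplicity 2); (λ − 3) = 0 ⇒ λ = 3; (λ − 5) = 0 ⇒ λ = 5.
(Check: the roots sum (with multiplicity) to 10, matching trace L = Σdeg = 2·5 = 10.)
Laplacian eigenvalues: [0.0, 1.0, 1.0, 3.0, 5.0]. Algebraic connectivity (smallest non-zero eigenvalue) = 1.0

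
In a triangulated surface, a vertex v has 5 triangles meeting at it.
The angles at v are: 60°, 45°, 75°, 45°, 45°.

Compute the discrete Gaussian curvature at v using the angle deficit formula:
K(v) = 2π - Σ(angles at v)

Sum of angles = 270°. K = 360° - 270° = 90°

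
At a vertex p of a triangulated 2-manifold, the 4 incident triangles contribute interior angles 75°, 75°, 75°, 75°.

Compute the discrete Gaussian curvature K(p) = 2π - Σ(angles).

Sum of angles = 300°. K = 360° - 300° = 60° = π/3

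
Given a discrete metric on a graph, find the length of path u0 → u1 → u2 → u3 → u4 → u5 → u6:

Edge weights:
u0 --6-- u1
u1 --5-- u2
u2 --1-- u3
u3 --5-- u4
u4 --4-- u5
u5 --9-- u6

Arc length = 6 + 5 + 1 + 5 + 4 + 9 = 30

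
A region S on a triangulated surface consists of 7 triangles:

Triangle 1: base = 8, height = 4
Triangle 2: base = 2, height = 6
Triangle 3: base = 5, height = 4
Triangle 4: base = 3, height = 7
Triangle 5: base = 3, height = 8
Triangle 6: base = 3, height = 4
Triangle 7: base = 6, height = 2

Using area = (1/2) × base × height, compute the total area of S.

(1/2)×8×4 + (1/2)×2×6 + (1/2)×5×4 + (1/2)×3×7 + (1/2)×3×8 + (1/2)×3×4 + (1/2)×6×2 = 66.5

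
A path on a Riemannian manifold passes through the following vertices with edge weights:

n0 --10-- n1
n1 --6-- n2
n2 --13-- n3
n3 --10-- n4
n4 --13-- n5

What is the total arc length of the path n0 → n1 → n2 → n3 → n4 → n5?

Arc length = 10 + 6 + 13 + 10 + 13 = 52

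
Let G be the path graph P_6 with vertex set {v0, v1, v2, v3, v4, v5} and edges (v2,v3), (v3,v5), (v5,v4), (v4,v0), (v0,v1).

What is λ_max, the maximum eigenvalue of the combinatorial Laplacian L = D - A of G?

The path graph P_n has Laplacian eigenvalues λ_k = 2 − 2cos(kπ/n), k = 0, 1, …, n−1. Here n = 6:
k=0: 2 − 2cos(0) = 0.0; k=1: 2 − 2cos(π/6) = 0.2679; k=2: 2 − 2cos(π/3) = 1.0; k=3: 2 − 2cos(π/2) = 2.0; k=4: 2 − 2cos(2π/3) = 3.0; k=5: 2 − 2cos(5π/6) = 3.7321.
Laplacian eigenvalues: [0.0, 0.2679, 1.0, 2.0, 3.0, 3.7321]. Largest eigenvalue (spectral radius) = 3.7321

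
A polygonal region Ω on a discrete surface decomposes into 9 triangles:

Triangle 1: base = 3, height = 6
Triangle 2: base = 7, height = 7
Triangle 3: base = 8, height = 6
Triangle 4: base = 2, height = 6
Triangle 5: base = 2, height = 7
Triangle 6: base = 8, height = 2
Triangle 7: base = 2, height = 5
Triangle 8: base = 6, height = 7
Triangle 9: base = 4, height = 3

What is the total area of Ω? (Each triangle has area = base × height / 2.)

(1/2)×3×6 + (1/2)×7×7 + (1/2)×8×6 + (1/2)×2×6 + (1/2)×2×7 + (1/2)×8×2 + (1/2)×2×5 + (1/2)×6×7 + (1/2)×4×3 = 110.5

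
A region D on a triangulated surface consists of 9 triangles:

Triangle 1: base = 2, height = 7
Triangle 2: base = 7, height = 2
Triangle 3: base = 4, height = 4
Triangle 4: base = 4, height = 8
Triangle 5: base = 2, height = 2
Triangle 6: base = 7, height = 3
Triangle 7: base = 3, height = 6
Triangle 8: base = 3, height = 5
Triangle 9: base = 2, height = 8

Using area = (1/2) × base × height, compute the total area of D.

(1/2)×2×7 + (1/2)×7×2 + (1/2)×4×4 + (1/2)×4×8 + (1/2)×2×2 + (1/2)×7×3 + (1/2)×3×6 + (1/2)×3×5 + (1/2)×2×8 = 75.0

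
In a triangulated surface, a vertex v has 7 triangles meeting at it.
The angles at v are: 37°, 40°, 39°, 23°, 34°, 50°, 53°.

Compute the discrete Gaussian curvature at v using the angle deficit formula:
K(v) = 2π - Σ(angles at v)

Sum of angles = 276°. K = 360° - 276° = 84° = 7π/15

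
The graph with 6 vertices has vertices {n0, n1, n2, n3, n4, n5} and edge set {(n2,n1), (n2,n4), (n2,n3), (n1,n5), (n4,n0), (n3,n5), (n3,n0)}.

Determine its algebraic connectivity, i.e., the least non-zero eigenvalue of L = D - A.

Degrees: deg(n0) = 2, deg(n1) = 2, deg(n2) = 3, deg(n3) = 3, deg(n4) = 2, deg(n5) = 2.
L = D − A with rows/columns ordered (n0, n1, n2, n3, n4, n5):
  [ 2,  0,  0, -1, -1,  0]
  [ 0,  2, -1,  0,  0, -1]
  [ 0, -1,  3, -1, -1,  0]
  [-1,  0, -1,  3,  0, -1]
  [-1,  0, -1,  0,  2,  0]
  [ 0, -1,  0, -1,  0,  2]
Characteristic polynomial: det(λI − L) = λ(λ − 1)(λ − 2)(λ − 3)²(λ − 5).
Roots: λ = 0; (λ − 1) = 0 ⇒ λ = 1; (λ − 2) = 0 ⇒ λ = 2; (λ − 3) = 0 ⇒ λ = 3 (multiplicity 2); (λ − 5) = 0 ⇒ λ = 5.
(Check: the roots sum (with multiplicity) to 14, matching trace L = Σdeg = 2·7 = 14.)
Laplacian eigenvalues: [0.0, 1.0, 2.0, 3.0, 3.0, 5.0]. Algebraic connectivity (smallest non-zero eigenvalue) = 1.0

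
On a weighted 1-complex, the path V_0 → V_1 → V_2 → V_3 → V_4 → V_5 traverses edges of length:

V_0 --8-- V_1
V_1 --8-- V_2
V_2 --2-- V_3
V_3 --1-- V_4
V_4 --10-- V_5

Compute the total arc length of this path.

Arc length = 8 + 8 + 2 + 1 + 10 = 29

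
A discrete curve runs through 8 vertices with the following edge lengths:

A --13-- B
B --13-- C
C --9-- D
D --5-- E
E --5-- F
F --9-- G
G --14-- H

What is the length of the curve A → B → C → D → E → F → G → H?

Arc length = 13 + 13 + 9 + 5 + 5 + 9 + 14 = 68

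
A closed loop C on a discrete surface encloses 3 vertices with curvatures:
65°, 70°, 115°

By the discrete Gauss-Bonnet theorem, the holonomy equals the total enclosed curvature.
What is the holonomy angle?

Holonomy = total enclosed curvature = 65° + 70° + 115° = 250°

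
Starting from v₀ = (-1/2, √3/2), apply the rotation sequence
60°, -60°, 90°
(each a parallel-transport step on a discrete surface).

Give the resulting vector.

Total rotation: 60° + (-60°) + 90° = 90°. Final vector: (-0.8660, -0.5000)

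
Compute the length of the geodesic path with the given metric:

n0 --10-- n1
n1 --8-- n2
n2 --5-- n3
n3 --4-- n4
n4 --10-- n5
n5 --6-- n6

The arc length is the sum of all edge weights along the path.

Arc length = 10 + 8 + 5 + 4 + 10 + 6 = 43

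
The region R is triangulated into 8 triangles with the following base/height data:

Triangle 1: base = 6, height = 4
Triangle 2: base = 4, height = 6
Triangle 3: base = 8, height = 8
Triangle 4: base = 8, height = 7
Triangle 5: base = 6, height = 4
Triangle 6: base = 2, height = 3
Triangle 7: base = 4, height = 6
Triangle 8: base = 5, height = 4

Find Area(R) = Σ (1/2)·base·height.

(1/2)×6×4 + (1/2)×4×6 + (1/2)×8×8 + (1/2)×8×7 + (1/2)×6×4 + (1/2)×2×3 + (1/2)×4×6 + (1/2)×5×4 = 121.0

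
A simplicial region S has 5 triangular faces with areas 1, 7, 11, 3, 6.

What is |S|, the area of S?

1 + 7 + 11 + 3 + 6 = 28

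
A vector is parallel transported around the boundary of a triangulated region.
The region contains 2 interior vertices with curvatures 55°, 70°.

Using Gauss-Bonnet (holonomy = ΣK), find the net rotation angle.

Holonomy = total enclosed curvature = 55° + 70° = 125°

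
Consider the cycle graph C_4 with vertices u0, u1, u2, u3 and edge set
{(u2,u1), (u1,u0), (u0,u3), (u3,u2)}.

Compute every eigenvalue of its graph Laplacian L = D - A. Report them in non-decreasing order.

The cycle graph C_n has Laplacian eigenvalues λ_k = 2 − 2cos(2πk/n), k = 0, 1, …, n−1. Here n = 4:
k=0: 2 − 2cos(0) = 0.0; k=1: 2 − 2cos(π/2) = 2.0; k=2: 2 − 2cos(π) = 4.0; k=3: 2 − 2cos(3π/2) = 2.0.
Laplacian eigenvalues (increasing order): [0.0, 2.0, 2.0, 4.0]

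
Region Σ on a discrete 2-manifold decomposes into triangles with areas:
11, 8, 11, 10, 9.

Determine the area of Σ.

11 + 8 + 11 + 10 + 9 = 49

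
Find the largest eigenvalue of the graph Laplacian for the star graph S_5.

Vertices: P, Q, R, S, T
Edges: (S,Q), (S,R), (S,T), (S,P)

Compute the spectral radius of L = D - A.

The star S_5 is the complete bipartite graph K_{1,4} (one hub of degree 4, 4 leaves of degree 1). The Laplacian spectrum of K_{p,q} is 0, p (multiplicity q−1), q (multiplicity p−1), p+q. With p = 1, q = 4: 0 once, 1 with multiplicity 3, and 5 once. (Check: trace L = sum of degrees = 8 = 3·1 + 5.)
Laplacian eigenvalues: [0.0, 1.0, 1.0, 1.0, 5.0]. Largest eigenvalue (spectral radius) = 5.0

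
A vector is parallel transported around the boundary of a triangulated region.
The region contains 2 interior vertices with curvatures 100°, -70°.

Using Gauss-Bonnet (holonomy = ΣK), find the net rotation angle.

Holonomy = total enclosed curvature = 100° + (-70°) = 30°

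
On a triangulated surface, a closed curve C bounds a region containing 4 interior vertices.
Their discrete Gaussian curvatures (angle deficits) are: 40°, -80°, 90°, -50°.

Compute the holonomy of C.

Holonomy = total enclosed curvature = 40° + (-80°) + 90° + (-50°) = 0°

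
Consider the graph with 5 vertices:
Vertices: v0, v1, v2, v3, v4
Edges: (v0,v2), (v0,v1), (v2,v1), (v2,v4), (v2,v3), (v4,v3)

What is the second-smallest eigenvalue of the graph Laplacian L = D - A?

Degrees: deg(v0) = 2, deg(v1) = 2, deg(v2) = 4, deg(v3) = 2, deg(v4) = 2.
L = D − A with rows/columns ordered (v0, v1, v2, v3, v4):
  [ 2, -1, -1,  0,  0]
  [-1,  2, -1,  0,  0]
  [-1, -1,  4, -1, -1]
  [ 0,  0, -1,  2, -1]
  [ 0,  0, -1, -1,  2]
Characteristic polynomial: det(λI − L) = λ(λ − 1)(λ − 3)²(λ − 5).
Roots: λ = 0; (λ − 1) = 0 ⇒ λ = 1; (λ − 3) = 0 ⇒ λ = 3 (multiplicity 2); (λ − 5) = 0 ⇒ λ = 5.
(Check: the roots sum (with multiplicity) to 12, matching trace L = Σdeg = 2·6 = 12.)
Laplacian eigenvalues: [0.0, 1.0, 3.0, 3.0, 5.0]. Algebraic connectivity (smallest non-zero eigenvalue) = 1.0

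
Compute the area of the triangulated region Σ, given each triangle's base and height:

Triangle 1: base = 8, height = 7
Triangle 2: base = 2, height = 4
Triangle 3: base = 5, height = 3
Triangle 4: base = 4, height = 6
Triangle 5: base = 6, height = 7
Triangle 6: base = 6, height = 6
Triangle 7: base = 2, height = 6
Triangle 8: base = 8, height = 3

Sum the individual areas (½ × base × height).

(1/2)×8×7 + (1/2)×2×4 + (1/2)×5×3 + (1/2)×4×6 + (1/2)×6×7 + (1/2)×6×6 + (1/2)×2×6 + (1/2)×8×3 = 108.5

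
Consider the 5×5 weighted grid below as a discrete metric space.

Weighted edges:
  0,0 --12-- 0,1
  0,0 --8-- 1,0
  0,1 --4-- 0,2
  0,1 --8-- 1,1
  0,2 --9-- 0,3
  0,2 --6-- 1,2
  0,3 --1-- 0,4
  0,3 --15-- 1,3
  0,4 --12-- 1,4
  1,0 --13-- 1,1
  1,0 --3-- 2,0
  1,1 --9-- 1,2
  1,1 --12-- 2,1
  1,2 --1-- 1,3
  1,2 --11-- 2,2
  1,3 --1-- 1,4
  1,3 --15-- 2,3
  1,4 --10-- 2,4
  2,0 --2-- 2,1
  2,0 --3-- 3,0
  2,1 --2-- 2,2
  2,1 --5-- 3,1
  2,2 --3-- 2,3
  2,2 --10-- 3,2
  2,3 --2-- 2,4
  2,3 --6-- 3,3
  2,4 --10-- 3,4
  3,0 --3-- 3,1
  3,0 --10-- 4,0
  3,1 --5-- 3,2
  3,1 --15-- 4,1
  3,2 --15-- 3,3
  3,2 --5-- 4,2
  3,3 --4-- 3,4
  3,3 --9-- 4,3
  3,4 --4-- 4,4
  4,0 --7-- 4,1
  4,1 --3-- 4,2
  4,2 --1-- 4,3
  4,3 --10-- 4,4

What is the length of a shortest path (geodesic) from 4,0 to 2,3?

Shortest path: 4,0 → 3,0 → 2,0 → 2,1 → 2,2 → 2,3, total weight = 20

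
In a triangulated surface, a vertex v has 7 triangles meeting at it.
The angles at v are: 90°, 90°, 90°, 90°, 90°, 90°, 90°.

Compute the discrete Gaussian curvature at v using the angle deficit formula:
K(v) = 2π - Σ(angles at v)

Sum of angles = 630°. K = 360° - 630° = -270° = -3π/2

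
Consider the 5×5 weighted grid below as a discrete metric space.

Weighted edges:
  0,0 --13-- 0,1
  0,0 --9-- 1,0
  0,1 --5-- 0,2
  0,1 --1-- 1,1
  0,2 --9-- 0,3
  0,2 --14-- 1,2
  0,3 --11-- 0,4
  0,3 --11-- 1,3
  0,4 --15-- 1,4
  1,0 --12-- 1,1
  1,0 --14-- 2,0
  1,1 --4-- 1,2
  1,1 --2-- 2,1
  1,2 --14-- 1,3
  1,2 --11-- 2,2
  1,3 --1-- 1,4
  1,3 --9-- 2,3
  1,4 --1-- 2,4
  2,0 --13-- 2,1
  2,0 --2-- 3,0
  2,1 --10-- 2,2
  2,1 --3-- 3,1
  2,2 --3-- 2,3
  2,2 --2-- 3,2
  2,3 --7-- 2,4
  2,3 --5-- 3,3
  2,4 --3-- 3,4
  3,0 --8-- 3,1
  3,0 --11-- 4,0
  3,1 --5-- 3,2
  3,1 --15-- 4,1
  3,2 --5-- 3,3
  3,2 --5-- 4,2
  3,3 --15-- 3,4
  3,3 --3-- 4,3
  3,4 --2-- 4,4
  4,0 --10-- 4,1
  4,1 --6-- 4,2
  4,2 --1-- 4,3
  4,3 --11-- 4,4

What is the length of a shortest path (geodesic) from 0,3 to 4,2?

Shortest path: 0,3 → 1,3 → 2,3 → 3,3 → 4,3 → 4,2, total weight = 29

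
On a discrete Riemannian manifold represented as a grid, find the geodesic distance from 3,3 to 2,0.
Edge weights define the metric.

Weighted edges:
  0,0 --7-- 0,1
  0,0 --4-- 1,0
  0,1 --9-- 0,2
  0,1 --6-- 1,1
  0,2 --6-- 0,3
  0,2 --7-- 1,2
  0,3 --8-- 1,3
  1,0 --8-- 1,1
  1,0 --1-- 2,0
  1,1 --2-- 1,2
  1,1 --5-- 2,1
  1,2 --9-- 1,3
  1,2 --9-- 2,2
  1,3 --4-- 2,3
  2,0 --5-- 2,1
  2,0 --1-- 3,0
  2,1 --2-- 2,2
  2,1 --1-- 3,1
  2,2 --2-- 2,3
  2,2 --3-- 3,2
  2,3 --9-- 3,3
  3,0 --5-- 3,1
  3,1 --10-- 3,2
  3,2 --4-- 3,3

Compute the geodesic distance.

Shortest path: 3,3 → 3,2 → 2,2 → 2,1 → 2,0, total weight = 14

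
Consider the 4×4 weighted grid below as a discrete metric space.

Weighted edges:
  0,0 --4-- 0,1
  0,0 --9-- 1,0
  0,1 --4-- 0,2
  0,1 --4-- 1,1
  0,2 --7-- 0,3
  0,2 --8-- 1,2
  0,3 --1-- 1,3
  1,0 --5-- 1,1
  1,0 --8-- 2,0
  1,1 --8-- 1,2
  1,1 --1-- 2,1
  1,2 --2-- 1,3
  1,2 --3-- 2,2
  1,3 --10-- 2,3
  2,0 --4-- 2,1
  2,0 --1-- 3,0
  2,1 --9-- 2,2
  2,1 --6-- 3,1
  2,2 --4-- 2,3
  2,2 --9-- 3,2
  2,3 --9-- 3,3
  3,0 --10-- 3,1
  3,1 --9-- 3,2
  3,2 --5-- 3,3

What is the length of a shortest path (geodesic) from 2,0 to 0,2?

Shortest path: 2,0 → 2,1 → 1,1 → 0,1 → 0,2, total weight = 13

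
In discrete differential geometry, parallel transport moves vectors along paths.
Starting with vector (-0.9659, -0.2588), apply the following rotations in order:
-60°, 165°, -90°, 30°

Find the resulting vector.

Total rotation: (-60°) + 165° + (-90°) + 30° = 45°. Final vector: (-0.5000, -0.8660)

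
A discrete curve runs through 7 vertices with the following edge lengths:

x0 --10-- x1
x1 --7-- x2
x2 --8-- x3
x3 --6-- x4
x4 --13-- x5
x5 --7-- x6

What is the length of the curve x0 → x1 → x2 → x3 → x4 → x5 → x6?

Arc length = 10 + 7 + 8 + 6 + 13 + 7 = 51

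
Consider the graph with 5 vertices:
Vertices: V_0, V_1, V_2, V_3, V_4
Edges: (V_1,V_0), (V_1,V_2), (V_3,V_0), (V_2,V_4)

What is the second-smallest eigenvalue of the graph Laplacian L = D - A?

Degrees: deg(V_0) = 2, deg(V_1) = 2, deg(V_2) = 2, deg(V_3) = 1, deg(V_4) = 1.
L = D − A with rows/columns ordered (V_0, V_1, V_2, V_3, V_4):
  [ 2, -1,  0, -1,  0]
  [-1,  2, -1,  0,  0]
  [ 0, -1,  2,  0, -1]
  [-1,  0,  0,  1,  0]
  [ 0,  0, -1,  0,  1]
Characteristic polynomial: det(λI − L) = λ(λ² − 3λ + 1)(λ² − 5λ + 5).
Roots: λ = 0; (λ² − 3λ + 1) = 0 ⇒ λ = (3 ± √5)/2 ≈ 0.382, 2.618; (λ² − 5λ + 5) = 0 ⇒ λ = (5 ± √5)/2 ≈ 1.382, 3.618.
(Check: the roots sum (with multiplicity) to 8, matching trace L = Σdeg = 2·4 = 8.)
Laplacian eigenvalues: [0.0, 0.382, 1.382, 2.618, 3.618]. Algebraic connectivity (smallest non-zero eigenvalue) = 0.382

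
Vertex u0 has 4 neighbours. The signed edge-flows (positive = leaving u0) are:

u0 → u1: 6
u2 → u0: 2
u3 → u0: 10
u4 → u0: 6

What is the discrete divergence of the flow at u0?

Divergence = sum of outgoing flows = 6 + (-2) + (-10) + (-6) = -12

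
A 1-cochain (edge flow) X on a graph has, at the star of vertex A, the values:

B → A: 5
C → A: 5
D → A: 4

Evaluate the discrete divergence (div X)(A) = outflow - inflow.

Divergence = sum of outgoing flows = (-5) + (-5) + (-4) = -14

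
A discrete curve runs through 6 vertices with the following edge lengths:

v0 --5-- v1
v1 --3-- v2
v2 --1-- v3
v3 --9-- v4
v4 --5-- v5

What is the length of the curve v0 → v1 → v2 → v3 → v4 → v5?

Arc length = 5 + 3 + 1 + 9 + 5 = 23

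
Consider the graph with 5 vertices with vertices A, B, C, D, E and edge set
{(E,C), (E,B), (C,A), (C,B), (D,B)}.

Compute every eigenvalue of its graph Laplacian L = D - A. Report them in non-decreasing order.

Degrees: deg(A) = 1, deg(B) = 3, deg(C) = 3, deg(D) = 1, deg(E) = 2.
L = D − A with rows/columns ordered (A, B, C, D, E):
  [ 1,  0, -1,  0,  0]
  [ 0,  3, -1, -1, -1]
  [-1, -1,  3,  0, -1]
  [ 0, -1,  0,  1,  0]
  [ 0, -1, -1,  0,  2]
Characteristic polynomial: det(λI − L) = λ(λ² − 5λ + 3)(λ² − 5λ + 5).
Roots: λ = 0; (λ² − 5λ + 3) = 0 ⇒ λ = (5 ± √13)/2 ≈ 0.6972, 4.3028; (λ² − 5λ + 5) = 0 ⇒ λ = (5 ± √5)/2 ≈ 1.382, 3.618.
(Check: the roots sum (with multiplicity) to 10, matching trace L = Σdeg = 2·5 = 10.)
Laplacian eigenvalues (increasing order): [0.0, 0.6972, 1.382, 3.618, 4.3028]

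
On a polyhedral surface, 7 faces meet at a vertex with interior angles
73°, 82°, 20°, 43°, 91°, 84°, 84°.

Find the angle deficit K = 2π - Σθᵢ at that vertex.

Sum of angles = 477°. K = 360° - 477° = -117° = -13π/20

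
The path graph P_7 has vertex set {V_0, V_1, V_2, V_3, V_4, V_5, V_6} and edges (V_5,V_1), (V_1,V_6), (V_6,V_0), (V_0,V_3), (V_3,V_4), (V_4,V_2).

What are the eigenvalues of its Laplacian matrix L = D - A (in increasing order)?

The path graph P_n has Laplacian eigenvalues λ_k = 2 − 2cos(kπ/n), k = 0, 1, …, n−1. Here n = 7:
k=0: 2 − 2cos(0) = 0.0; k=1: 2 − 2cos(π/7) = 0.1981; k=2: 2 − 2cos(2π/7) = 0.753; k=3: 2 − 2cos(3π/7) = 1.555; k=4: 2 − 2cos(4π/7) = 2.445; k=5: 2 − 2cos(5π/7) = 3.247; k=6: 2 − 2cos(6π/7) = 3.8019.
Laplacian eigenvalues (increasing order): [0.0, 0.1981, 0.753, 1.555, 2.445, 3.247, 3.8019]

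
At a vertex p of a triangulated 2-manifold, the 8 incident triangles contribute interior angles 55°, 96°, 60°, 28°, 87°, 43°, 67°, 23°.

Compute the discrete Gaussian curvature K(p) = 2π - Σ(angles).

Sum of angles = 459°. K = 360° - 459° = -99° = -11π/20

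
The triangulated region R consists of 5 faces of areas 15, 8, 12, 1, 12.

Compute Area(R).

15 + 8 + 12 + 1 + 12 = 48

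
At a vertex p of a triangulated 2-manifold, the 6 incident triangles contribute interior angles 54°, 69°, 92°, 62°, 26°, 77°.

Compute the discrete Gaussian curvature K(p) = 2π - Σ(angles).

Sum of angles = 380°. K = 360° - 380° = -20° = -π/9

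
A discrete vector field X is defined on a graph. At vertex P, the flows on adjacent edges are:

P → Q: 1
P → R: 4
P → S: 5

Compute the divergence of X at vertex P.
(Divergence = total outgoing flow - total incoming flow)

Divergence = sum of outgoing flows = 1 + 4 + 5 = 10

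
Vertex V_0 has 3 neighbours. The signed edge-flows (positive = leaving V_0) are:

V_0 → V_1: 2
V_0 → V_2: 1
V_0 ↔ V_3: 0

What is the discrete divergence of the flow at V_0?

Divergence = sum of outgoing flows = 2 + 1 + 0 = 3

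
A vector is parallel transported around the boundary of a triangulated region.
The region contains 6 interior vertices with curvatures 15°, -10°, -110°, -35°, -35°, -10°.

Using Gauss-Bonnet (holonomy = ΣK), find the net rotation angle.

Holonomy = total enclosed curvature = 15° + (-10°) + (-110°) + (-35°) + (-35°) + (-10°) = -185°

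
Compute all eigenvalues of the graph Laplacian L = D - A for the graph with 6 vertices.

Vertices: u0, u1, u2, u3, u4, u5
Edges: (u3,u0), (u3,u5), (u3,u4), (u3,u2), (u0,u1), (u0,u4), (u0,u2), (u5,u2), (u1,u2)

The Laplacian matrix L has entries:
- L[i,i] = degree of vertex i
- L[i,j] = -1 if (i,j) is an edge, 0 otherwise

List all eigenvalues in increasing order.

Degrees: deg(u0) = 4, deg(u1) = 2, deg(u2) = 4, deg(u3) = 4, deg(u4) = 2, deg(u5) = 2.
L = D − A with rows/columns ordered (u0, u1, u2, u3, u4, u5):
  [ 4, -1, -1, -1, -1,  0]
  [-1,  2, -1,  0,  0,  0]
  [-1, -1,  4, -1,  0, -1]
  [-1,  0, -1,  4, -1, -1]
  [-1,  0,  0, -1,  2,  0]
  [ 0,  0, -1, -1,  0,  2]
Characteristic polynomial: det(λI − L) = λ(λ² − 7λ + 9)²(λ − 4).
Roots: λ = 0; (λ² − 7λ + 9) = 0 ⇒ λ = (7 ± √13)/2 ≈ 1.6972, 5.3028 (multiplicity 2); (λ − 4) = 0 ⇒ λ = 4.
(Check: the roots sum (with multiplicity) to 18, matching trace L = Σdeg = 2·9 = 18.)
Laplacian eigenvalues (increasing order): [0.0, 1.6972, 1.6972, 4.0, 5.3028, 5.3028]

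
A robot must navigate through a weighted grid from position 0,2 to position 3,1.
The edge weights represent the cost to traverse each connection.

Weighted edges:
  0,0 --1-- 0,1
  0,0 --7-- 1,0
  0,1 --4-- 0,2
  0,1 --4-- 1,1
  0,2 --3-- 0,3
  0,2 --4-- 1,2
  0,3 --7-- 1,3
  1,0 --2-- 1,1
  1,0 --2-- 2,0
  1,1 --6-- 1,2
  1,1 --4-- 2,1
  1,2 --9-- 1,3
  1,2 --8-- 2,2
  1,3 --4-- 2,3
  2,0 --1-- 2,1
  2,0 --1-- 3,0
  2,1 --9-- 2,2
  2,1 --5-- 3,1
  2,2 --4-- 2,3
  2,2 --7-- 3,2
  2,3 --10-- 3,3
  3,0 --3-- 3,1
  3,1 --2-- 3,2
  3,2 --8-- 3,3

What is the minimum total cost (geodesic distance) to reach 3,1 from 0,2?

Shortest path: 0,2 → 0,1 → 1,1 → 1,0 → 2,0 → 3,0 → 3,1, total weight = 16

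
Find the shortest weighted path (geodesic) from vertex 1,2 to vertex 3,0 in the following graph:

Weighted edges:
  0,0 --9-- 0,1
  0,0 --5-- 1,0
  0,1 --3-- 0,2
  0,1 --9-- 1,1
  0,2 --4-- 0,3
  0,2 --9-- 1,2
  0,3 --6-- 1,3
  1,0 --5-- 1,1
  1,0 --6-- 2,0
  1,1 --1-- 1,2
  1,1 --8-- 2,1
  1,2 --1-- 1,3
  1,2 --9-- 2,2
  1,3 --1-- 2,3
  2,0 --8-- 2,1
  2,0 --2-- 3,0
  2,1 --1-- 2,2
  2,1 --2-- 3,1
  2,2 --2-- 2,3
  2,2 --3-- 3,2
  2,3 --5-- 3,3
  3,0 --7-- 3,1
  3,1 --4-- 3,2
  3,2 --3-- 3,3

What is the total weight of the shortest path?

Shortest path: 1,2 → 1,3 → 2,3 → 2,2 → 2,1 → 3,1 → 3,0, total weight = 14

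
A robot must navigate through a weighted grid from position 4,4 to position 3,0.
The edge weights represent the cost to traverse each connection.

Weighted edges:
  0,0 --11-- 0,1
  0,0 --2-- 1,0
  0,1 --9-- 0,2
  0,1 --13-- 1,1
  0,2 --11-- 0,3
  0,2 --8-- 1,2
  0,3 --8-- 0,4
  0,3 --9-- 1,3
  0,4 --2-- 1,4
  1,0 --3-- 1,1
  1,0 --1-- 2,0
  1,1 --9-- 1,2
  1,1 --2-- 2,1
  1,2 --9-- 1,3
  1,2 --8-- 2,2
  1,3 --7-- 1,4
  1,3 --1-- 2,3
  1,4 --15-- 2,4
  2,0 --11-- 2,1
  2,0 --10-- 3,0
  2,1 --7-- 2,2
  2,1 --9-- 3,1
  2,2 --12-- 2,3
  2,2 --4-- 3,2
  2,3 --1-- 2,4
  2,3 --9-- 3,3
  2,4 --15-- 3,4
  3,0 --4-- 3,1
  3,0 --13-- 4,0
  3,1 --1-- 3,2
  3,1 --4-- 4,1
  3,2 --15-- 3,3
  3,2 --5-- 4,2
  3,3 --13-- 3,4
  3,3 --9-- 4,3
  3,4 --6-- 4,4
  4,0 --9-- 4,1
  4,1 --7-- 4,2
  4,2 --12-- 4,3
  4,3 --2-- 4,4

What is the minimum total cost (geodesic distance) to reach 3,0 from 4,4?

Shortest path: 4,4 → 4,3 → 4,2 → 3,2 → 3,1 → 3,0, total weight = 24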